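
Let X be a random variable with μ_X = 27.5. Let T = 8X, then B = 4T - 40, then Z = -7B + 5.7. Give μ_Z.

μ_Z = -5874.3

μ_T = 8·27.5 = 220.
μ_B = 4·220 + (-40) = 840.
μ_Z = (-7)·840 + 5.7 = -5874.3.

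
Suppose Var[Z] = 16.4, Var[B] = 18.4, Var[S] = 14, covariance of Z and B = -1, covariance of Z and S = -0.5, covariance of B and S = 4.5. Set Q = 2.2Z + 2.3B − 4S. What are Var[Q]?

Var[Q] = a²·Var[Z] + b²·Var[B] + c²·Var[S] + 2ab·covariance of Z and B + 2ac·covariance of Z and S + 2bc·covariance of B and S, with a = 2.2, b = 2.3, c = -4.
= 79.376 + 97.336 + 224 + (-10.12) + 8.8 + (-82.8)
= 316.592.

Var[Q] = 316.592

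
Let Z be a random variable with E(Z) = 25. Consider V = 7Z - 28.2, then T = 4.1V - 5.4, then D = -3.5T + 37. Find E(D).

E(V) = 7·25 + (-28.2) = 146.8.
E(T) = 4.1·146.8 + (-5.4) = 596.48.
E(D) = (-3.5)·596.48 + 37 = -2050.68.

E(D) = -2050.68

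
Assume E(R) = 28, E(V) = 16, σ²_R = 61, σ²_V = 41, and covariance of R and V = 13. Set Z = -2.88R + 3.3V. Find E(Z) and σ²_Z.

E(Z) = -27.84, σ²_Z = 705.3444

E(Z) = (-2.88)·E(R) + 3.3·E(V) = (-2.88)·28 + 3.3·16 = -27.84.
σ²_Z = a²·σ²_R + b²·σ²_V + 2ab·covariance of R and V with a = -2.88, b = 3.3.
= (-2.88)²·61 + 3.3²·41 + 2·(-2.88)·3.3·13
= 505.9584 + 446.49 + (-247.104) = 705.3444.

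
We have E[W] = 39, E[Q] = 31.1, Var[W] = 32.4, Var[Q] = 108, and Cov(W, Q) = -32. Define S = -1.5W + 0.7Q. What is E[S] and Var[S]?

E[S] = (-1.5)·E[W] + 0.7·E[Q] = (-1.5)·39 + 0.7·31.1 = -36.73.
Var[S] = a²·Var[W] + b²·Var[Q] + 2ab·Cov(W, Q) with a = -1.5, b = 0.7.
= (-1.5)²·32.4 + 0.7²·108 + 2·(-1.5)·0.7·(-32)
= 72.9 + 52.92 + 67.2 = 193.02.

E[S] = -36.73, Var[S] = 193.02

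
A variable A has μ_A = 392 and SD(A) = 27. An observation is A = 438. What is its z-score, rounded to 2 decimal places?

z = 1.70

z = (A − μ_A) / SD(A) = (438 − 392) / 27 ≈ 1.70.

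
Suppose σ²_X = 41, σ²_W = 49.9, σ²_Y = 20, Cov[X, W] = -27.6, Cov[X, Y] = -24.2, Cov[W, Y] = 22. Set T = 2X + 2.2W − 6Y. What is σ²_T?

σ²_T = 882.636

σ²_T = a²·σ²_X + b²·σ²_W + c²·σ²_Y + 2ab·Cov[X, W] + 2ac·Cov[X, Y] + 2bc·Cov[W, Y], with a = 2, b = 2.2, c = -6.
= 164 + 241.516 + 720 + (-242.88) + 580.8 + (-580.8)
= 882.636.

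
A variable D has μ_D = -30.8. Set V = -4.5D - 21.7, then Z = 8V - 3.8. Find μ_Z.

μ_Z = 931.4

μ_V = (-4.5)·(-30.8) + (-21.7) = 116.9.
μ_Z = 8·116.9 + (-3.8) = 931.4.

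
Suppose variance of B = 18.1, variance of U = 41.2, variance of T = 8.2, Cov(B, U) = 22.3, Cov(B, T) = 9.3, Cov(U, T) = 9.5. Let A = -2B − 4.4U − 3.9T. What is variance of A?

variance of A = 1858.354

variance of A = a²·variance of B + b²·variance of U + c²·variance of T + 2ab·Cov(B, U) + 2ac·Cov(B, T) + 2bc·Cov(U, T), with a = -2, b = -4.4, c = -3.9.
= 72.4 + 797.632 + 124.722 + 392.48 + 145.08 + 326.04
= 1858.354.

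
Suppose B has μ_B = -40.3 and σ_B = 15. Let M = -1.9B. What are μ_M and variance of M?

μ_M = 76.57, variance of M = 812.25

M = -1.9B is linear with a = -1.9, b = 0.
μ_M = a·μ_B + b = (-1.9)·(-40.3) = 76.57.
variance of B = 15² = 225.
variance of M = a²·variance of B = (-1.9)²·225 = 812.25.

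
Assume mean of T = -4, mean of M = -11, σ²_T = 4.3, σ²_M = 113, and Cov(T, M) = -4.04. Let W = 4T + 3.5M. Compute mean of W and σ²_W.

mean of W = -54.5, σ²_W = 1339.93

mean of W = 4·mean of T + 3.5·mean of M = 4·(-4) + 3.5·(-11) = -54.5.
σ²_W = a²·σ²_T + b²·σ²_M + 2ab·Cov(T, M) with a = 4, b = 3.5.
= 4²·4.3 + 3.5²·113 + 2·4·3.5·(-4.04)
= 68.8 + 1384.25 + (-113.12) = 1339.93.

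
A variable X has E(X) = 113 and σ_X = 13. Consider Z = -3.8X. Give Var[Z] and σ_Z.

Var[Z] = 2440.36, σ_Z = 49.4

Z = -3.8X is linear with a = -3.8, b = 0.
Var[X] = 13² = 169.
Var[Z] = a²·Var[X] = (-3.8)²·169 = 2440.36.
σ_Z = |a|·σ_X = |-3.8|·13 = 49.4.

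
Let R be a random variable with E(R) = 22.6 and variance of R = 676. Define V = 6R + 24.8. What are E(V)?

V = 6R + 24.8 is linear with a = 6, b = 24.8.
E(V) = a·E(R) + b = 6·22.6 + 24.8 = 160.4.

E(V) = 160.4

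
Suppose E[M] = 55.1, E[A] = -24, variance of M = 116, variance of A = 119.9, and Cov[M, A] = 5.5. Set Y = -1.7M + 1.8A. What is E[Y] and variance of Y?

E[Y] = (-1.7)·E[M] + 1.8·E[A] = (-1.7)·55.1 + 1.8·(-24) = -136.87.
variance of Y = a²·variance of M + b²·variance of A + 2ab·Cov[M, A] with a = -1.7, b = 1.8.
= (-1.7)²·116 + 1.8²·119.9 + 2·(-1.7)·1.8·5.5
= 335.24 + 388.476 + (-33.66) = 690.056.

E[Y] = -136.87, variance of Y = 690.056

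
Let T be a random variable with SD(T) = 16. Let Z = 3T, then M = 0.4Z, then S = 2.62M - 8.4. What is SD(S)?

SD(S) = 50.304

SD(Z) = |3|·16 = 48.
SD(M) = |0.4|·48 = 19.2.
SD(S) = |2.62|·19.2 = 50.304.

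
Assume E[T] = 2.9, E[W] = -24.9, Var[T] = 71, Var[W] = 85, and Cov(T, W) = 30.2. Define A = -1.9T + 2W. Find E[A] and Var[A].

E[A] = (-1.9)·E[T] + 2·E[W] = (-1.9)·2.9 + 2·(-24.9) = -55.31.
Var[A] = a²·Var[T] + b²·Var[W] + 2ab·Cov(T, W) with a = -1.9, b = 2.
= (-1.9)²·71 + 2²·85 + 2·(-1.9)·2·30.2
= 256.31 + 340 + (-229.52) = 366.79.

E[A] = -55.31, Var[A] = 366.79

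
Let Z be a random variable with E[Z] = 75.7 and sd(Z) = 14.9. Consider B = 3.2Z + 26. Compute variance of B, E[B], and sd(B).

B = 3.2Z + 26 is linear with a = 3.2, b = 26.
variance of Z = 14.9² = 222.01.
variance of B = a²·variance of Z = 3.2²·222.01 = 2273.3824 (the additive constant 26 does not affect variance).
E[B] = a·E[Z] + b = 3.2·75.7 + 26 = 268.24.
sd(B) = |a|·sd(Z) = |3.2|·14.9 = 47.68.

variance of B = 2273.3824, E[B] = 268.24, sd(B) = 47.68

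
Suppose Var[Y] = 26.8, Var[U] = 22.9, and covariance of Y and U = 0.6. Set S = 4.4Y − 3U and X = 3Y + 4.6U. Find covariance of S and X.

By bilinearity, covariance of S and X = ac·Var[Y] + bd·Var[U] + (ad+bc)·covariance of Y and U, with a=4.4, b=-3, c=3, d=4.6.
ac·Var[Y] = 4.4·3·26.8 = 353.76
bd·Var[U] = (-3)·4.6·22.9 = -316.02
(ad+bc)·covariance of Y and U = (11.24)·0.6 = 6.744
covariance of S and X = 353.76 + (-316.02) + 6.744 = 44.484.

covariance of S and X = 44.484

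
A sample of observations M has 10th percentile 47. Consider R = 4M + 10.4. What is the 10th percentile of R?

10th percentile of R = 198.4

Since a = 4 > 0 the transformation is increasing, so the 10th percentile of R = a·(P_{10} of M) + b = 4·47 + 10.4 = 198.4.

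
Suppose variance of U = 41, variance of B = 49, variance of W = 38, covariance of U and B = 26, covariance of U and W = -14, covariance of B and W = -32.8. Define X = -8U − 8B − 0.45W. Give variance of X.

variance of X = 8758.735

variance of X = a²·variance of U + b²·variance of B + c²·variance of W + 2ab·covariance of U and B + 2ac·covariance of U and W + 2bc·covariance of B and W, with a = -8, b = -8, c = -0.45.
= 2624 + 3136 + 7.695 + 3328 + (-100.8) + (-236.16)
= 8758.735.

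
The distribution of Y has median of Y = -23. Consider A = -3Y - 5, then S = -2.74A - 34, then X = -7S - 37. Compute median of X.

median of X = 1428.52

median of A = (-3)·(-23) + (-5) = 64.
median of S = (-2.74)·64 + (-34) = -209.36.
median of X = (-7)·(-209.36) + (-37) = 1428.52.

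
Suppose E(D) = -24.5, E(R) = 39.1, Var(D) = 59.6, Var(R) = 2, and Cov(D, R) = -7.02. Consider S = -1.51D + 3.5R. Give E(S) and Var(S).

E(S) = 173.845, Var(S) = 234.59536

E(S) = (-1.51)·E(D) + 3.5·E(R) = (-1.51)·(-24.5) + 3.5·39.1 = 173.845.
Var(S) = a²·Var(D) + b²·Var(R) + 2ab·Cov(D, R) with a = -1.51, b = 3.5.
= (-1.51)²·59.6 + 3.5²·2 + 2·(-1.51)·3.5·(-7.02)
= 135.89396 + 24.5 + 74.2014 = 234.59536.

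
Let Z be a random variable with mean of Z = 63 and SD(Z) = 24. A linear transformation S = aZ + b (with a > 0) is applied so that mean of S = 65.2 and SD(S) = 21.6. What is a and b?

SD(S) = a·SD(Z) (a > 0), so a = 21.6/24 = 0.9.
mean of S = a·mean of Z + b, so b = 65.2 − 0.9·63 = 8.5.

a = 0.9, b = 8.5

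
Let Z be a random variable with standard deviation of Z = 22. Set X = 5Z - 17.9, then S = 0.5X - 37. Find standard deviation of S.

standard deviation of X = |5|·22 = 110.
standard deviation of S = |0.5|·110 = 55.

standard deviation of S = 55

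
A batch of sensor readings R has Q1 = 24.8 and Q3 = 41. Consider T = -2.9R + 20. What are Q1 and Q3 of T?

a = -2.9 < 0 reverses order: Q1(T) comes from Q3(R), Q3(T) from Q1(R).
Q1(T) = (-2.9)·41 + 20 = -98.9; Q3(T) = (-2.9)·24.8 + 20 = -51.92.

Q1(T) = -98.9, Q3(T) = -51.92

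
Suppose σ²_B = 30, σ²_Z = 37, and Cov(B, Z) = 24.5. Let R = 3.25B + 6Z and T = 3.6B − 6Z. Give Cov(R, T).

By bilinearity, Cov(R, T) = ac·σ²_B + bd·σ²_Z + (ad+bc)·Cov(B, Z), with a=3.25, b=6, c=3.6, d=-6.
ac·σ²_B = 3.25·3.6·30 = 351
bd·σ²_Z = 6·(-6)·37 = -1332
(ad+bc)·Cov(B, Z) = (2.1)·24.5 = 51.45
Cov(R, T) = 351 + (-1332) + 51.45 = -929.55.

Cov(R, T) = -929.55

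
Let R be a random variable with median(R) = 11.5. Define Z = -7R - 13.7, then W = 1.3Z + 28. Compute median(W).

median(Z) = (-7)·11.5 + (-13.7) = -94.2.
median(W) = 1.3·(-94.2) + 28 = -94.46.

median(W) = -94.46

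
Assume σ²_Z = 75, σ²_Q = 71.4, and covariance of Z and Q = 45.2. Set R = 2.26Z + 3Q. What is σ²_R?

σ²_R = a²·σ²_Z + b²·σ²_Q + 2ab·covariance of Z and Q with a = 2.26, b = 3.
= 2.26²·75 + 3²·71.4 + 2·2.26·3·45.2
= 383.07 + 642.6 + 612.912 = 1638.582.

σ²_R = 1638.582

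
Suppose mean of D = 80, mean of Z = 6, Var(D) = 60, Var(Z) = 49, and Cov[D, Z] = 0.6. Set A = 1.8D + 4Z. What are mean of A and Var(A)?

mean of A = 168, Var(A) = 987.04

mean of A = 1.8·mean of D + 4·mean of Z = 1.8·80 + 4·6 = 168.
Var(A) = a²·Var(D) + b²·Var(Z) + 2ab·Cov[D, Z] with a = 1.8, b = 4.
= 1.8²·60 + 4²·49 + 2·1.8·4·0.6
= 194.4 + 784 + 8.64 = 987.04.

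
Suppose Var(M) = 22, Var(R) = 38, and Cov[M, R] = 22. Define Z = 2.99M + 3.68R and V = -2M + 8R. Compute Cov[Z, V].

Cov[Z, V] = 1351.48

By bilinearity, Cov[Z, V] = ac·Var(M) + bd·Var(R) + (ad+bc)·Cov[M, R], with a=2.99, b=3.68, c=-2, d=8.
ac·Var(M) = 2.99·(-2)·22 = -131.56
bd·Var(R) = 3.68·8·38 = 1118.72
(ad+bc)·Cov[M, R] = (16.56)·22 = 364.32
Cov[Z, V] = -131.56 + 1118.72 + 364.32 = 1351.48.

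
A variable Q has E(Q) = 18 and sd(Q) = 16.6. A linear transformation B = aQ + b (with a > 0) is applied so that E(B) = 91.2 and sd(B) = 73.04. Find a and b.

a = 4.4, b = 12

sd(B) = a·sd(Q) (a > 0), so a = 73.04/16.6 = 4.4.
E(B) = a·E(Q) + b, so b = 91.2 − 4.4·18 = 12.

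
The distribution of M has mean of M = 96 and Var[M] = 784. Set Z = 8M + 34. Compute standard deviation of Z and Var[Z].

Z = 8M + 34 is linear with a = 8, b = 34.
standard deviation of M = √784 = 28.
standard deviation of Z = |a|·standard deviation of M = |8|·28 = 224.
Var[Z] = a²·Var[M] = 8²·784 = 50176 (the additive constant 34 does not affect variance).

standard deviation of Z = 224, Var[Z] = 50176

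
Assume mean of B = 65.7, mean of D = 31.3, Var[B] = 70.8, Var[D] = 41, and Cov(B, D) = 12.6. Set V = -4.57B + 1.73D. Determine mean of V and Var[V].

mean of V = -246.1, Var[V] = 1402.1261

mean of V = (-4.57)·mean of B + 1.73·mean of D = (-4.57)·65.7 + 1.73·31.3 = -246.1.
Var[V] = a²·Var[B] + b²·Var[D] + 2ab·Cov(B, D) with a = -4.57, b = 1.73.
= (-4.57)²·70.8 + 1.73²·41 + 2·(-4.57)·1.73·12.6
= 1478.65092 + 122.7089 + (-199.23372) = 1402.1261.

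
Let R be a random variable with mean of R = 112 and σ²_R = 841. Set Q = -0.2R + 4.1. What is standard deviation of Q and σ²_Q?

standard deviation of Q = 5.8, σ²_Q = 33.64

Q = -0.2R + 4.1 is linear with a = -0.2, b = 4.1.
standard deviation of R = √841 = 29.
standard deviation of Q = |a|·standard deviation of R = |-0.2|·29 = 5.8.
σ²_Q = a²·σ²_R = (-0.2)²·841 = 33.64 (the additive constant 4.1 does not affect variance).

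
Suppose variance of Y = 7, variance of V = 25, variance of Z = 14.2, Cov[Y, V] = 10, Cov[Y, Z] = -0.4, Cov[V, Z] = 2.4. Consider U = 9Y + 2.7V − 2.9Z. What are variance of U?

variance of U = a²·variance of Y + b²·variance of V + c²·variance of Z + 2ab·Cov[Y, V] + 2ac·Cov[Y, Z] + 2bc·Cov[V, Z], with a = 9, b = 2.7, c = -2.9.
= 567 + 182.25 + 119.422 + 486 + 20.88 + (-37.584)
= 1337.968.

variance of U = 1337.968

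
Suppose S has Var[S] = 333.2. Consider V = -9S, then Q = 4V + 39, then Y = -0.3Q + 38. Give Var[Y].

Var[V] = (-9)²·333.2 = 26989.2.
Var[Q] = 4²·26989.2 = 431827.2.
Var[Y] = (-0.3)²·431827.2 = 38864.448.

Var[Y] = 38864.448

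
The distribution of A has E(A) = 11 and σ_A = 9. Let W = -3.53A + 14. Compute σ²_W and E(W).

σ²_W = 1009.3329, E(W) = -24.83

W = -3.53A + 14 is linear with a = -3.53, b = 14.
σ²_A = 9² = 81.
σ²_W = a²·σ²_A = (-3.53)²·81 = 1009.3329 (the additive constant 14 does not affect variance).
E(W) = a·E(A) + b = (-3.53)·11 + 14 = -24.83.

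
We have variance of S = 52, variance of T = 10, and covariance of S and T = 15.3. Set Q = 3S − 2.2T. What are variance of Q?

variance of Q = a²·variance of S + b²·variance of T + 2ab·covariance of S and T with a = 3, b = -2.2.
= 3²·52 + (-2.2)²·10 + 2·3·(-2.2)·15.3
= 468 + 48.4 + (-201.96) = 314.44.

variance of Q = 314.44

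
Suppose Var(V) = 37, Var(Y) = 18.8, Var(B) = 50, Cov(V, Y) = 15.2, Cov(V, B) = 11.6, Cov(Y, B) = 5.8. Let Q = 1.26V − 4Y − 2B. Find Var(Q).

Var(Q) = 440.6612

Var(Q) = a²·Var(V) + b²·Var(Y) + c²·Var(B) + 2ab·Cov(V, Y) + 2ac·Cov(V, B) + 2bc·Cov(Y, B), with a = 1.26, b = -4, c = -2.
= 58.7412 + 300.8 + 200 + (-153.216) + (-58.464) + 92.8
= 440.6612.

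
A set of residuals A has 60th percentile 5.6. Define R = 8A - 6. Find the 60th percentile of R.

Since a = 8 > 0 the transformation is increasing, so the 60th percentile of R = a·(P_{60} of A) + b = 8·5.6 + (-6) = 38.8.

60th percentile of R = 38.8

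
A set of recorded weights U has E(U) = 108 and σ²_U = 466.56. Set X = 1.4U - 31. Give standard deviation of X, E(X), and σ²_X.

standard deviation of X = 30.24, E(X) = 120.2, σ²_X = 914.4576

X = 1.4U - 31 is linear with a = 1.4, b = -31.
standard deviation of U = √466.56 = 21.6.
standard deviation of X = |a|·standard deviation of U = |1.4|·21.6 = 30.24.
E(X) = a·E(U) + b = 1.4·108 + (-31) = 120.2.
σ²_X = a²·σ²_U = 1.4²·466.56 = 914.4576 (the additive constant -31 does not affect variance).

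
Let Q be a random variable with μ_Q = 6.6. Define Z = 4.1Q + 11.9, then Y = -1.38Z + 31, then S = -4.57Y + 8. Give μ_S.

μ_S = 112.035136

μ_Z = 4.1·6.6 + 11.9 = 38.96.
μ_Y = (-1.38)·38.96 + 31 = -22.7648.
μ_S = (-4.57)·(-22.7648) + 8 = 112.035136.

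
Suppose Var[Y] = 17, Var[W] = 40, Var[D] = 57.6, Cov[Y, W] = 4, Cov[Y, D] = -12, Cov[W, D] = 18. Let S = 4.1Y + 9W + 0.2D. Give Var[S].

Var[S] = 3868.394

Var[S] = a²·Var[Y] + b²·Var[W] + c²·Var[D] + 2ab·Cov[Y, W] + 2ac·Cov[Y, D] + 2bc·Cov[W, D], with a = 4.1, b = 9, c = 0.2.
= 285.77 + 3240 + 2.304 + 295.2 + (-19.68) + 64.8
= 3868.394.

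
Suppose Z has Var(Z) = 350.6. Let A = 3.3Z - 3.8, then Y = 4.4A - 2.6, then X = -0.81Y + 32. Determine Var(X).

Var(X) = 48497.034399264

Var(A) = 3.3²·350.6 = 3818.034.
Var(Y) = 4.4²·3818.034 = 73917.13824.
Var(X) = (-0.81)²·73917.13824 = 48497.034399264.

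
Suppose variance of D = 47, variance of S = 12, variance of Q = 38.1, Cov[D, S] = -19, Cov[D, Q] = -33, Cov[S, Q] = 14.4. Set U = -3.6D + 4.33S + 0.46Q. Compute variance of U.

variance of U = 1601.1726

variance of U = a²·variance of D + b²·variance of S + c²·variance of Q + 2ab·Cov[D, S] + 2ac·Cov[D, Q] + 2bc·Cov[S, Q], with a = -3.6, b = 4.33, c = 0.46.
= 609.12 + 224.9868 + 8.06196 + 592.344 + 109.296 + 57.36384
= 1601.1726.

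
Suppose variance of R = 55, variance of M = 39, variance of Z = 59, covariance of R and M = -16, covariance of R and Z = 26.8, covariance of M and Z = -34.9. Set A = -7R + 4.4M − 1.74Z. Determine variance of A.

variance of A = a²·variance of R + b²·variance of M + c²·variance of Z + 2ab·covariance of R and M + 2ac·covariance of R and Z + 2bc·covariance of M and Z, with a = -7, b = 4.4, c = -1.74.
= 2695 + 755.04 + 178.6284 + 985.6 + 652.848 + 534.3888
= 5801.5052.

variance of A = 5801.5052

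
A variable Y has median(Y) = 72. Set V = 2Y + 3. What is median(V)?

median(V) = 147

A linear map preserves order up to sign, so median(V) = a·median(Y) + b = 2·72 + 3 = 147.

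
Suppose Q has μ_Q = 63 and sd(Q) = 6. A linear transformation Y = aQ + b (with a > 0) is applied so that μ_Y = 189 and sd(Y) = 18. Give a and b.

a = 3, b = 0

sd(Y) = a·sd(Q) (a > 0), so a = 18/6 = 3.
μ_Y = a·μ_Q + b, so b = 189 − 3·63 = 0.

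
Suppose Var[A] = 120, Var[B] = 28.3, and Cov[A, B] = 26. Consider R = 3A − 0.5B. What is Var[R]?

Var[R] = 1009.075

Var[R] = a²·Var[A] + b²·Var[B] + 2ab·Cov[A, B] with a = 3, b = -0.5.
= 3²·120 + (-0.5)²·28.3 + 2·3·(-0.5)·26
= 1080 + 7.075 + (-78) = 1009.075.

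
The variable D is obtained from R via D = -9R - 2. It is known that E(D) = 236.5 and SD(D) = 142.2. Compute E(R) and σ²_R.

E(R) = -26.5, σ²_R = 249.64

From D = -9R - 2: E(D) = a·E(R) + b, so E(R) = (E(D) − b)/a = (236.5 − (-2))/(-9) = -26.5.
σ²_D = 142.2² = 20220.84.
σ²_D = a²·σ²_R, so σ²_R = 20220.84/(-9)² = 249.64.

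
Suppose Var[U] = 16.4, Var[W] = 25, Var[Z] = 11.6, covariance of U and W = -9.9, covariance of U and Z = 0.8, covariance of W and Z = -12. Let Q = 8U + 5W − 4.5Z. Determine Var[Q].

Var[Q] = 1599.9

Var[Q] = a²·Var[U] + b²·Var[W] + c²·Var[Z] + 2ab·covariance of U and W + 2ac·covariance of U and Z + 2bc·covariance of W and Z, with a = 8, b = 5, c = -4.5.
= 1049.6 + 625 + 234.9 + (-792) + (-57.6) + 540
= 1599.9.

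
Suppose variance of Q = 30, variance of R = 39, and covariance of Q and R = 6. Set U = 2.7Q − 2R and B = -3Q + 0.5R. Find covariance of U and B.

By bilinearity, covariance of U and B = ac·variance of Q + bd·variance of R + (ad+bc)·covariance of Q and R, with a=2.7, b=-2, c=-3, d=0.5.
ac·variance of Q = 2.7·(-3)·30 = -243
bd·variance of R = (-2)·0.5·39 = -39
(ad+bc)·covariance of Q and R = (7.35)·6 = 44.1
covariance of U and B = -243 + (-39) + 44.1 = -237.9.

covariance of U and B = -237.9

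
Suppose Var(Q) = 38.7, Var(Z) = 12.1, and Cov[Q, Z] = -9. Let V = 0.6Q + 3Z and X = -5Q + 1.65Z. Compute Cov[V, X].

Cov[V, X] = 69.885

By bilinearity, Cov[V, X] = ac·Var(Q) + bd·Var(Z) + (ad+bc)·Cov[Q, Z], with a=0.6, b=3, c=-5, d=1.65.
ac·Var(Q) = 0.6·(-5)·38.7 = -116.1
bd·Var(Z) = 3·1.65·12.1 = 59.895
(ad+bc)·Cov[Q, Z] = (-14.01)·(-9) = 126.09
Cov[V, X] = -116.1 + 59.895 + 126.09 = 69.885.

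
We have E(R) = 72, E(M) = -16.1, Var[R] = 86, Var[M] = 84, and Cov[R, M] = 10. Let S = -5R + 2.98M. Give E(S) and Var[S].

E(S) = -407.978, Var[S] = 2597.9536

E(S) = (-5)·E(R) + 2.98·E(M) = (-5)·72 + 2.98·(-16.1) = -407.978.
Var[S] = a²·Var[R] + b²·Var[M] + 2ab·Cov[R, M] with a = -5, b = 2.98.
= (-5)²·86 + 2.98²·84 + 2·(-5)·2.98·10
= 2150 + 745.9536 + (-298) = 2597.9536.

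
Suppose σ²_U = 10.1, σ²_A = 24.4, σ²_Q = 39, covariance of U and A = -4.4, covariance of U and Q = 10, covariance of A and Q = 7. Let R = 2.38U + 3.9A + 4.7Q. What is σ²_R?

σ²_R = a²·σ²_U + b²·σ²_A + c²·σ²_Q + 2ab·covariance of U and A + 2ac·covariance of U and Q + 2bc·covariance of A and Q, with a = 2.38, b = 3.9, c = 4.7.
= 57.21044 + 371.124 + 861.51 + (-81.6816) + 223.72 + 256.62
= 1688.50284.

σ²_R = 1688.50284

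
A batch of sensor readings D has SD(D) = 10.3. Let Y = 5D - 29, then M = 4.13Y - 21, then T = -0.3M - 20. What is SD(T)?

SD(T) = 63.8085

SD(Y) = |5|·10.3 = 51.5.
SD(M) = |4.13|·51.5 = 212.695.
SD(T) = |-0.3|·212.695 = 63.8085.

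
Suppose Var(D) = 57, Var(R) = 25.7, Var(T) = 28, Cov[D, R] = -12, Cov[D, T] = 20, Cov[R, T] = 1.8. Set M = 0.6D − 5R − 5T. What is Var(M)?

Var(M) = a²·Var(D) + b²·Var(R) + c²·Var(T) + 2ab·Cov[D, R] + 2ac·Cov[D, T] + 2bc·Cov[R, T], with a = 0.6, b = -5, c = -5.
= 20.52 + 642.5 + 700 + 72 + (-120) + 90
= 1405.02.

Var(M) = 1405.02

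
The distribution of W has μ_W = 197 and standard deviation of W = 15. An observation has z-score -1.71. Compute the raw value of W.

W = 171.35

W = μ_W + z·standard deviation of W = 197 + (-1.71)·15 = 171.35.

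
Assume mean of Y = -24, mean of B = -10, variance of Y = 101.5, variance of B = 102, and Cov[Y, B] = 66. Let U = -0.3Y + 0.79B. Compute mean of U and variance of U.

mean of U = (-0.3)·mean of Y + 0.79·mean of B = (-0.3)·(-24) + 0.79·(-10) = -0.7.
variance of U = a²·variance of Y + b²·variance of B + 2ab·Cov[Y, B] with a = -0.3, b = 0.79.
= (-0.3)²·101.5 + 0.79²·102 + 2·(-0.3)·0.79·66
= 9.135 + 63.6582 + (-31.284) = 41.5092.

mean of U = -0.7, variance of U = 41.5092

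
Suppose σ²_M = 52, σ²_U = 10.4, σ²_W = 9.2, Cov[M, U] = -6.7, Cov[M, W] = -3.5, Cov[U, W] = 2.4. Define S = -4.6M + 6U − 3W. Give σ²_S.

σ²_S = a²·σ²_M + b²·σ²_U + c²·σ²_W + 2ab·Cov[M, U] + 2ac·Cov[M, W] + 2bc·Cov[U, W], with a = -4.6, b = 6, c = -3.
= 1100.32 + 374.4 + 82.8 + 369.84 + (-96.6) + (-86.4)
= 1744.36.

σ²_S = 1744.36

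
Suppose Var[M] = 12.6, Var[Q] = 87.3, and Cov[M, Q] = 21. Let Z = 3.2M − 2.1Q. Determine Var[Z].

Var[Z] = 231.777

Var[Z] = a²·Var[M] + b²·Var[Q] + 2ab·Cov[M, Q] with a = 3.2, b = -2.1.
= 3.2²·12.6 + (-2.1)²·87.3 + 2·3.2·(-2.1)·21
= 129.024 + 384.993 + (-282.24) = 231.777.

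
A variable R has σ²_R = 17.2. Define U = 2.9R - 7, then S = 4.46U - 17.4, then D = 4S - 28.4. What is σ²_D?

σ²_D = 46037.7555712

σ²_U = 2.9²·17.2 = 144.652.
σ²_S = 4.46²·144.652 = 2877.3597232.
σ²_D = 4²·2877.3597232 = 46037.7555712.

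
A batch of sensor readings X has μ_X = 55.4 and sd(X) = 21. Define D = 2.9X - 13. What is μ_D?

D = 2.9X - 13 is linear with a = 2.9, b = -13.
μ_D = a·μ_X + b = 2.9·55.4 + (-13) = 147.66.

μ_D = 147.66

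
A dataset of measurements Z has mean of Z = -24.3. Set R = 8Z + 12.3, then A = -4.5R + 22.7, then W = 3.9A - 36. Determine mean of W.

mean of R = 8·(-24.3) + 12.3 = -182.1.
mean of A = (-4.5)·(-182.1) + 22.7 = 842.15.
mean of W = 3.9·842.15 + (-36) = 3248.385.

mean of W = 3248.385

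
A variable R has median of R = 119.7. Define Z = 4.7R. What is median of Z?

median of Z = 562.59

A linear map preserves order up to sign, so median of Z = a·median of R + b = 4.7·119.7 = 562.59.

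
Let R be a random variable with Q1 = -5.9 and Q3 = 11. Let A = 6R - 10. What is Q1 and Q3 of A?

a = 6 > 0: Q1(A) = a·Q1(R)+b = -45.4, Q3(A) = a·Q3(R)+b = 56.

Q1(A) = -45.4, Q3(A) = 56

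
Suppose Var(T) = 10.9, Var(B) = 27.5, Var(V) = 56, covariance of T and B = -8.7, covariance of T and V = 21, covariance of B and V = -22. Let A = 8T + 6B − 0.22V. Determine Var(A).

Var(A) = a²·Var(T) + b²·Var(B) + c²·Var(V) + 2ab·covariance of T and B + 2ac·covariance of T and V + 2bc·covariance of B and V, with a = 8, b = 6, c = -0.22.
= 697.6 + 990 + 2.7104 + (-835.2) + (-73.92) + 58.08
= 839.2704.

Var(A) = 839.2704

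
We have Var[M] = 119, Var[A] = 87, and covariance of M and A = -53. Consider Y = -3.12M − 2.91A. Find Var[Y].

Var[Y] = a²·Var[M] + b²·Var[A] + 2ab·covariance of M and A with a = -3.12, b = -2.91.
= (-3.12)²·119 + (-2.91)²·87 + 2·(-3.12)·(-2.91)·(-53)
= 1158.3936 + 736.7247 + (-962.3952) = 932.7231.

Var[Y] = 932.7231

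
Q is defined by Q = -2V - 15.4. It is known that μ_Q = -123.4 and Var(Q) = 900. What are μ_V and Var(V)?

From Q = -2V - 15.4: μ_Q = a·μ_V + b, so μ_V = (μ_Q − b)/a = (-123.4 − (-15.4))/(-2) = 54.
Var(Q) = a²·Var(V), so Var(V) = 900/(-2)² = 225.

μ_V = 54, Var(V) = 225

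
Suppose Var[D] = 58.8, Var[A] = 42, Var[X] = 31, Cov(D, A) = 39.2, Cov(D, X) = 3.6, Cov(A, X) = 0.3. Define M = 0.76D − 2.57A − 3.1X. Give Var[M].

Var[M] = 443.9648

Var[M] = a²·Var[D] + b²·Var[A] + c²·Var[X] + 2ab·Cov(D, A) + 2ac·Cov(D, X) + 2bc·Cov(A, X), with a = 0.76, b = -2.57, c = -3.1.
= 33.96288 + 277.4058 + 297.91 + (-153.13088) + (-16.9632) + 4.7802
= 443.9648.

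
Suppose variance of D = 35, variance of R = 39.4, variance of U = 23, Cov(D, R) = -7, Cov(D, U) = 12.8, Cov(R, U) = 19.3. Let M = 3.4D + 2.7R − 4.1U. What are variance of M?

variance of M = a²·variance of D + b²·variance of R + c²·variance of U + 2ab·Cov(D, R) + 2ac·Cov(D, U) + 2bc·Cov(R, U), with a = 3.4, b = 2.7, c = -4.1.
= 404.6 + 287.226 + 386.63 + (-128.52) + (-356.864) + (-427.302)
= 165.77.

variance of M = 165.77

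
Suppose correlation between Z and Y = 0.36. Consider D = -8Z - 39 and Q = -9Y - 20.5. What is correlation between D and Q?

correlation between D and Q = 0.36

Linear rescalings preserve correlation up to sign; here the slopes -8 and -9 have the same sign, so correlation between D and Q = correlation between Z and Y = 0.36.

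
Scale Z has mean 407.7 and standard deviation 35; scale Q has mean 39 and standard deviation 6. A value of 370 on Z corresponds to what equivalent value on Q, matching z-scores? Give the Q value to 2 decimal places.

z = (370 − 407.7)/35 ≈ -1.0771.
Q = 39 + z·6 = 39 + (370 − 407.7)·6/35 ≈ 32.54.

Q = 32.54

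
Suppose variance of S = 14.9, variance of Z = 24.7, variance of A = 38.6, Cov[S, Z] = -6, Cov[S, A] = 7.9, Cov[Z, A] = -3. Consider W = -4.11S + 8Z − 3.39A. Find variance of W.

variance of W = a²·variance of S + b²·variance of Z + c²·variance of A + 2ab·Cov[S, Z] + 2ac·Cov[S, A] + 2bc·Cov[Z, A], with a = -4.11, b = 8, c = -3.39.
= 251.69229 + 1580.8 + 443.59506 + 394.56 + 220.13982 + 162.72
= 3053.50717.

variance of W = 3053.50717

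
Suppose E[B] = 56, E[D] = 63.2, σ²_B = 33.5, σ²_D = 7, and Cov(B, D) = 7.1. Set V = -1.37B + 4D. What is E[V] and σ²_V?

E[V] = 176.08, σ²_V = 97.06015

E[V] = (-1.37)·E[B] + 4·E[D] = (-1.37)·56 + 4·63.2 = 176.08.
σ²_V = a²·σ²_B + b²·σ²_D + 2ab·Cov(B, D) with a = -1.37, b = 4.
= (-1.37)²·33.5 + 4²·7 + 2·(-1.37)·4·7.1
= 62.87615 + 112 + (-77.816) = 97.06015.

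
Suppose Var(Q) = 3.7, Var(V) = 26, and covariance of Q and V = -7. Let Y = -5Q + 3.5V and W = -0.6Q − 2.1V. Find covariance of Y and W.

covariance of Y and W = -238.8

By bilinearity, covariance of Y and W = ac·Var(Q) + bd·Var(V) + (ad+bc)·covariance of Q and V, with a=-5, b=3.5, c=-0.6, d=-2.1.
ac·Var(Q) = (-5)·(-0.6)·3.7 = 11.1
bd·Var(V) = 3.5·(-2.1)·26 = -191.1
(ad+bc)·covariance of Q and V = (8.4)·(-7) = -58.8
covariance of Y and W = 11.1 + (-191.1) + (-58.8) = -238.8.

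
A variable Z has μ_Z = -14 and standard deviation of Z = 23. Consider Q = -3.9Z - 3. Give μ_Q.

Q = -3.9Z - 3 is linear with a = -3.9, b = -3.
μ_Q = a·μ_Z + b = (-3.9)·(-14) + (-3) = 51.6.

μ_Q = 51.6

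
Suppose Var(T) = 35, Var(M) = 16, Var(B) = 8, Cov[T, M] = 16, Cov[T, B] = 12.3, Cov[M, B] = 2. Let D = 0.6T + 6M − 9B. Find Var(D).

Var(D) = a²·Var(T) + b²·Var(M) + c²·Var(B) + 2ab·Cov[T, M] + 2ac·Cov[T, B] + 2bc·Cov[M, B], with a = 0.6, b = 6, c = -9.
= 12.6 + 576 + 648 + 115.2 + (-132.84) + (-216)
= 1002.96.

Var(D) = 1002.96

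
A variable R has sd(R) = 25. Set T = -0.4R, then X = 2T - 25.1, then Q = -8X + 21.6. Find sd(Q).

sd(Q) = 160

sd(T) = |-0.4|·25 = 10.
sd(X) = |2|·10 = 20.
sd(Q) = |-8|·20 = 160.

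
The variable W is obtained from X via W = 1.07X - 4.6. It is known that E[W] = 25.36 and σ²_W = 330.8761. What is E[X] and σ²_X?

From W = 1.07X - 4.6: E[W] = a·E[X] + b, so E[X] = (E[W] − b)/a = (25.36 − (-4.6))/1.07 = 28.
σ²_W = a²·σ²_X, so σ²_X = 330.8761/1.07² = 289.

E[X] = 28, σ²_X = 289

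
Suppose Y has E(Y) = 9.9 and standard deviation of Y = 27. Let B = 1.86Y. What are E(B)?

B = 1.86Y is linear with a = 1.86, b = 0.
E(B) = a·E(Y) + b = 1.86·9.9 = 18.414.

E(B) = 18.414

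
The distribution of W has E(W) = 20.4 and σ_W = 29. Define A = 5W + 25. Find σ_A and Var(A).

σ_A = 145, Var(A) = 21025

A = 5W + 25 is linear with a = 5, b = 25.
σ_A = |a|·σ_W = |5|·29 = 145.
Var(W) = 29² = 841.
Var(A) = a²·Var(W) = 5²·841 = 21025 (the additive constant 25 does not affect variance).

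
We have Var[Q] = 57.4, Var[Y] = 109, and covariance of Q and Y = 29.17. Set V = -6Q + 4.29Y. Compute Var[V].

Var[V] = 2570.7753

Var[V] = a²·Var[Q] + b²·Var[Y] + 2ab·covariance of Q and Y with a = -6, b = 4.29.
= (-6)²·57.4 + 4.29²·109 + 2·(-6)·4.29·29.17
= 2066.4 + 2006.0469 + (-1501.6716) = 2570.7753.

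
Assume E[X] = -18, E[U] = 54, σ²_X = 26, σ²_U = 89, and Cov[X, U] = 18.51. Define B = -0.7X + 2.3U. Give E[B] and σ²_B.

E[B] = (-0.7)·E[X] + 2.3·E[U] = (-0.7)·(-18) + 2.3·54 = 136.8.
σ²_B = a²·σ²_X + b²·σ²_U + 2ab·Cov[X, U] with a = -0.7, b = 2.3.
= (-0.7)²·26 + 2.3²·89 + 2·(-0.7)·2.3·18.51
= 12.74 + 470.81 + (-59.6022) = 423.9478.

E[B] = 136.8, σ²_B = 423.9478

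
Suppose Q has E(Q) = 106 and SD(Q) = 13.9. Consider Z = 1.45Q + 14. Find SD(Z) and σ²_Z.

SD(Z) = 20.155, σ²_Z = 406.224025

Z = 1.45Q + 14 is linear with a = 1.45, b = 14.
SD(Z) = |a|·SD(Q) = |1.45|·13.9 = 20.155.
σ²_Q = 13.9² = 193.21.
σ²_Z = a²·σ²_Q = 1.45²·193.21 = 406.224025 (the additive constant 14 does not affect variance).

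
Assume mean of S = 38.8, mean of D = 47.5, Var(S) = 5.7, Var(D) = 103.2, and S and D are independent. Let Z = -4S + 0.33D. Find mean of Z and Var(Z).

mean of Z = (-4)·mean of S + 0.33·mean of D = (-4)·38.8 + 0.33·47.5 = -139.525.
Var(Z) = a²·Var(S) + b²·Var(D) + 2ab·Cov(S, D) with a = -4, b = 0.33.
Independence gives Cov(S, D) = 0.
= (-4)²·5.7 + 0.33²·103.2 + 2·(-4)·0.33·0
= 91.2 + 11.23848 + 0 = 102.43848.

mean of Z = -139.525, Var(Z) = 102.43848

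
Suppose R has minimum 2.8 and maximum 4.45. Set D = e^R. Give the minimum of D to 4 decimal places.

min(D) = 16.4446

e^R is increasing on this domain, so min(D) comes from min(R) = 2.8: min(D) = exp(2.8) ≈ 16.4446.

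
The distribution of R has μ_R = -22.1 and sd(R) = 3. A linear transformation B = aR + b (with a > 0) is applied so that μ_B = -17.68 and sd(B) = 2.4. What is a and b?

a = 0.8, b = 0

sd(B) = a·sd(R) (a > 0), so a = 2.4/3 = 0.8.
μ_B = a·μ_R + b, so b = -17.68 − 0.8·(-22.1) = 0.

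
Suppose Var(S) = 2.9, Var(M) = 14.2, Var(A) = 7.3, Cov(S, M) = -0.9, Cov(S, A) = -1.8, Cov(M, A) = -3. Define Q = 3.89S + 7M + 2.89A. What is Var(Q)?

Var(Q) = 589.78786

Var(Q) = a²·Var(S) + b²·Var(M) + c²·Var(A) + 2ab·Cov(S, M) + 2ac·Cov(S, A) + 2bc·Cov(M, A), with a = 3.89, b = 7, c = 2.89.
= 43.88309 + 695.8 + 60.97033 + (-49.014) + (-40.47156) + (-121.38)
= 589.78786.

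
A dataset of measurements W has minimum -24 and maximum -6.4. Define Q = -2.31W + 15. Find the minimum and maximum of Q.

min(Q) = 29.784, max(Q) = 70.44

a = -2.31 < 0, so order reverses: min(Q) = a·max(W)+b = (-2.31)·(-6.4) + 15 = 29.784; max(Q) = a·min(W)+b = (-2.31)·(-24) + 15 = 70.44.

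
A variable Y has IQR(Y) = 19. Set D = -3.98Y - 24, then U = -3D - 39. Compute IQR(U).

IQR(D) = |-3.98|·19 = 75.62.
IQR(U) = |-3|·75.62 = 226.86.

IQR(U) = 226.86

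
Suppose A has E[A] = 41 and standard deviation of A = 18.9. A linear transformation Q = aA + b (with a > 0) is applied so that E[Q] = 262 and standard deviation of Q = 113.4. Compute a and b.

standard deviation of Q = a·standard deviation of A (a > 0), so a = 113.4/18.9 = 6.
E[Q] = a·E[A] + b, so b = 262 − 6·41 = 16.

a = 6, b = 16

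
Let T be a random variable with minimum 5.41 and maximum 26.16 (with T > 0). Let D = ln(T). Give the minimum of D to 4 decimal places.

ln(T) is increasing on this domain, so min(D) comes from min(T) = 5.41: min(D) = ln(5.41) ≈ 1.6882.

min(D) = 1.6882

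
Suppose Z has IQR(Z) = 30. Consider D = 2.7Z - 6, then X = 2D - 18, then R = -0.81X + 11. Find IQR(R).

IQR(D) = |2.7|·30 = 81.
IQR(X) = |2|·81 = 162.
IQR(R) = |-0.81|·162 = 131.22.

IQR(R) = 131.22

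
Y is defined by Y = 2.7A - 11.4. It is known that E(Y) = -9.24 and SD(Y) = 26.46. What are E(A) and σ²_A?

From Y = 2.7A - 11.4: E(Y) = a·E(A) + b, so E(A) = (E(Y) − b)/a = (-9.24 − (-11.4))/2.7 = 0.8.
σ²_Y = 26.46² = 700.1316.
σ²_Y = a²·σ²_A, so σ²_A = 700.1316/2.7² = 96.04.

E(A) = 0.8, σ²_A = 96.04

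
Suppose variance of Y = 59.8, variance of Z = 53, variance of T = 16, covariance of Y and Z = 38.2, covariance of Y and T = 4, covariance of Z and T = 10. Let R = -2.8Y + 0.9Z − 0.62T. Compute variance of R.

variance of R = a²·variance of Y + b²·variance of Z + c²·variance of T + 2ab·covariance of Y and Z + 2ac·covariance of Y and T + 2bc·covariance of Z and T, with a = -2.8, b = 0.9, c = -0.62.
= 468.832 + 42.93 + 6.1504 + (-192.528) + 13.888 + (-11.16)
= 328.1124.

variance of R = 328.1124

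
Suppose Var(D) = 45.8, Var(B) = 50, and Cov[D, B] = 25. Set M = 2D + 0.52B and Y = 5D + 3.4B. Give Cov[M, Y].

Cov[M, Y] = 781.4

By bilinearity, Cov[M, Y] = ac·Var(D) + bd·Var(B) + (ad+bc)·Cov[D, B], with a=2, b=0.52, c=5, d=3.4.
ac·Var(D) = 2·5·45.8 = 458
bd·Var(B) = 0.52·3.4·50 = 88.4
(ad+bc)·Cov[D, B] = (9.4)·25 = 235
Cov[M, Y] = 458 + 88.4 + 235 = 781.4.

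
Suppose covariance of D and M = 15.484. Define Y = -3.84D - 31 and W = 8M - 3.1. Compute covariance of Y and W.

covariance of Y and W = a·c·covariance of D and M = (-3.84)·8·15.484 = -475.66848. Additive constants drop out.

covariance of Y and W = -475.66848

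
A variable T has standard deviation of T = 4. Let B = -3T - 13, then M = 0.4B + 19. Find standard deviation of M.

standard deviation of B = |-3|·4 = 12.
standard deviation of M = |0.4|·12 = 4.8.

standard deviation of M = 4.8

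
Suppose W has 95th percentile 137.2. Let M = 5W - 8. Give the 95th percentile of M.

Since a = 5 > 0 the transformation is increasing, so the 95th percentile of M = a·(P_{95} of W) + b = 5·137.2 + (-8) = 678.

95th percentile of M = 678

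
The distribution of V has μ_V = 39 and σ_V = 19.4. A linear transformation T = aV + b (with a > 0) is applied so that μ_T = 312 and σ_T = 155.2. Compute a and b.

σ_T = a·σ_V (a > 0), so a = 155.2/19.4 = 8.
μ_T = a·μ_V + b, so b = 312 − 8·39 = 0.

a = 8, b = 0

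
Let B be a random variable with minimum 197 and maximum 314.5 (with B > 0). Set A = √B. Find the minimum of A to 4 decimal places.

min(A) = 14.0357

√B is increasing on this domain, so min(A) comes from min(B) = 197: min(A) = √(197) ≈ 14.0357.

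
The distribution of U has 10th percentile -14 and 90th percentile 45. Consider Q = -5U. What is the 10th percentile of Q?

10th percentile of Q = -225

Since a = -5 < 0 the transformation is decreasing, reversing order: the 10th percentile of Q corresponds to the 90th percentile of U.
So P_{10}(Q) = a·P_{90}(U) + b = (-5)·45 = -225.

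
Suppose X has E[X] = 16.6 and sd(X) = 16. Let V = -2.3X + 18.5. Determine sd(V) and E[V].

V = -2.3X + 18.5 is linear with a = -2.3, b = 18.5.
sd(V) = |a|·sd(X) = |-2.3|·16 = 36.8.
E[V] = a·E[X] + b = (-2.3)·16.6 + 18.5 = -19.68.

sd(V) = 36.8, E[V] = -19.68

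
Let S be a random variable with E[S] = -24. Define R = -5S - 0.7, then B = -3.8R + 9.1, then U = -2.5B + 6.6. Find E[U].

E[R] = (-5)·(-24) + (-0.7) = 119.3.
E[B] = (-3.8)·119.3 + 9.1 = -444.24.
E[U] = (-2.5)·(-444.24) + 6.6 = 1117.2.

E[U] = 1117.2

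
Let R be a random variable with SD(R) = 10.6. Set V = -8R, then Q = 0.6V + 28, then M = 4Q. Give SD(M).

SD(M) = 203.52

SD(V) = |-8|·10.6 = 84.8.
SD(Q) = |0.6|·84.8 = 50.88.
SD(M) = |4|·50.88 = 203.52.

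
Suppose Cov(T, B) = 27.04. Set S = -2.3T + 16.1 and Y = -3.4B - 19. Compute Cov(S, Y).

Cov(S, Y) = 211.4528

Cov(S, Y) = a·c·Cov(T, B) = (-2.3)·(-3.4)·27.04 = 211.4528. Additive constants drop out.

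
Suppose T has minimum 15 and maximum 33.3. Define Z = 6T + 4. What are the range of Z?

Range(Z) = 109.8

Range of T = 33.3 − 15 = 18.3.
Range(Z) = |a|·Range(T) = |6|·18.3 = 109.8.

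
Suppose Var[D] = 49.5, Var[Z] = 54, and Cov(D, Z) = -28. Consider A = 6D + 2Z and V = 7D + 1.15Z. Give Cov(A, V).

By bilinearity, Cov(A, V) = ac·Var[D] + bd·Var[Z] + (ad+bc)·Cov(D, Z), with a=6, b=2, c=7, d=1.15.
ac·Var[D] = 6·7·49.5 = 2079
bd·Var[Z] = 2·1.15·54 = 124.2
(ad+bc)·Cov(D, Z) = (20.9)·(-28) = -585.2
Cov(A, V) = 2079 + 124.2 + (-585.2) = 1618.

Cov(A, V) = 1618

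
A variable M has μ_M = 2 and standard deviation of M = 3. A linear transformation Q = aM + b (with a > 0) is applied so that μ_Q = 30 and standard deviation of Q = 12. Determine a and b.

standard deviation of Q = a·standard deviation of M (a > 0), so a = 12/3 = 4.
μ_Q = a·μ_M + b, so b = 30 − 4·2 = 22.

a = 4, b = 22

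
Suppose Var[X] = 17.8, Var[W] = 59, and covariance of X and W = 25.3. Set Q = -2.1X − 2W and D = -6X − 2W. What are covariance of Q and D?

covariance of Q and D = 870.14

By bilinearity, covariance of Q and D = ac·Var[X] + bd·Var[W] + (ad+bc)·covariance of X and W, with a=-2.1, b=-2, c=-6, d=-2.
ac·Var[X] = (-2.1)·(-6)·17.8 = 224.28
bd·Var[W] = (-2)·(-2)·59 = 236
(ad+bc)·covariance of X and W = (16.2)·25.3 = 409.86
covariance of Q and D = 224.28 + 236 + 409.86 = 870.14.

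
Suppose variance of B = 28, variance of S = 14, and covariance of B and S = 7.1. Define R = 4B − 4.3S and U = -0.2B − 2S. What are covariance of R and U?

By bilinearity, covariance of R and U = ac·variance of B + bd·variance of S + (ad+bc)·covariance of B and S, with a=4, b=-4.3, c=-0.2, d=-2.
ac·variance of B = 4·(-0.2)·28 = -22.4
bd·variance of S = (-4.3)·(-2)·14 = 120.4
(ad+bc)·covariance of B and S = (-7.14)·7.1 = -50.694
covariance of R and U = -22.4 + 120.4 + (-50.694) = 47.306.

covariance of R and U = 47.306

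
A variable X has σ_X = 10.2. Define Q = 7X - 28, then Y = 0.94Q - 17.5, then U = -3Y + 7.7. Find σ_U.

σ_U = 201.348

σ_Q = |7|·10.2 = 71.4.
σ_Y = |0.94|·71.4 = 67.116.
σ_U = |-3|·67.116 = 201.348.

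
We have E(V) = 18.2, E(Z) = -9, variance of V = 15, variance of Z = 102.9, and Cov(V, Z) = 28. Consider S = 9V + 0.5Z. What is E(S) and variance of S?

E(S) = 159.3, variance of S = 1492.725

E(S) = 9·E(V) + 0.5·E(Z) = 9·18.2 + 0.5·(-9) = 159.3.
variance of S = a²·variance of V + b²·variance of Z + 2ab·Cov(V, Z) with a = 9, b = 0.5.
= 9²·15 + 0.5²·102.9 + 2·9·0.5·28
= 1215 + 25.725 + 252 = 1492.725.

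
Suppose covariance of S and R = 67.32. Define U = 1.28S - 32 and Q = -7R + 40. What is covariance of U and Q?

covariance of U and Q = a·c·covariance of S and R = 1.28·(-7)·67.32 = -603.1872. Additive constants drop out.

covariance of U and Q = -603.1872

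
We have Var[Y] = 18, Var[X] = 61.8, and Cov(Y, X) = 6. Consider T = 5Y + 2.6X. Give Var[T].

Var[T] = a²·Var[Y] + b²·Var[X] + 2ab·Cov(Y, X) with a = 5, b = 2.6.
= 5²·18 + 2.6²·61.8 + 2·5·2.6·6
= 450 + 417.768 + 156 = 1023.768.

Var[T] = 1023.768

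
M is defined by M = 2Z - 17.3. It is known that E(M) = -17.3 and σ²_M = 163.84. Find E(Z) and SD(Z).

E(Z) = 0, SD(Z) = 6.4

From M = 2Z - 17.3: E(M) = a·E(Z) + b, so E(Z) = (E(M) − b)/a = (-17.3 − (-17.3))/2 = 0.
SD(M) = √163.84 = 12.8.
SD(M) = |a|·SD(Z), so SD(Z) = 12.8/|2| = 6.4.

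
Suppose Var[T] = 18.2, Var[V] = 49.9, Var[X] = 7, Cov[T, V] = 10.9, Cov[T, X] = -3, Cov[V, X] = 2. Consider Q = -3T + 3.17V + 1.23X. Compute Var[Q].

Var[Q] = a²·Var[T] + b²·Var[V] + c²·Var[X] + 2ab·Cov[T, V] + 2ac·Cov[T, X] + 2bc·Cov[V, X], with a = -3, b = 3.17, c = 1.23.
= 163.8 + 501.44011 + 10.5903 + (-207.318) + 22.14 + 15.5964
= 506.24881.

Var[Q] = 506.24881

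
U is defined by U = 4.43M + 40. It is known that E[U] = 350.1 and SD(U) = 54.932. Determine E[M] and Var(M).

E[M] = 70, Var(M) = 153.76

From U = 4.43M + 40: E[U] = a·E[M] + b, so E[M] = (E[U] − b)/a = (350.1 − 40)/4.43 = 70.
Var(U) = 54.932² = 3017.524624.
Var(U) = a²·Var(M), so Var(M) = 3017.524624/4.43² = 153.76.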